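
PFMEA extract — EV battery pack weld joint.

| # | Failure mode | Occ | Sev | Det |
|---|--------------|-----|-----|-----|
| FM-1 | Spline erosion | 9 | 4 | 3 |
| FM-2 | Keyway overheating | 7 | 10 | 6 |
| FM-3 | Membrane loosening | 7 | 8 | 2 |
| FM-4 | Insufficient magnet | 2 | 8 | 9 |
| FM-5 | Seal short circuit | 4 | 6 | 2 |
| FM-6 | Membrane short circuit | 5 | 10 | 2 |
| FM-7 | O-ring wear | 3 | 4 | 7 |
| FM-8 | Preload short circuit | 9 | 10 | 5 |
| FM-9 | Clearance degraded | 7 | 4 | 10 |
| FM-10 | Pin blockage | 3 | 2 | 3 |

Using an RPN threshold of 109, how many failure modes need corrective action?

RPN = Severity × Occurrence × Detection:
  FM-1: 4 × 9 × 3 = 108
  FM-2: 10 × 7 × 6 = 420
  FM-3: 8 × 7 × 2 = 112
  FM-4: 8 × 2 × 9 = 144
  FM-5: 6 × 4 × 2 = 48
  FM-6: 10 × 5 × 2 = 100
  FM-7: 4 × 3 × 7 = 84
  FM-8: 10 × 9 × 5 = 450
  FM-9: 4 × 7 × 10 = 280
  FM-10: 2 × 3 × 3 = 18
Modes with RPN ≥ 109: FM-2 (420), FM-3 (112), FM-4 (144), FM-8 (450), FM-9 (280) → 5.

5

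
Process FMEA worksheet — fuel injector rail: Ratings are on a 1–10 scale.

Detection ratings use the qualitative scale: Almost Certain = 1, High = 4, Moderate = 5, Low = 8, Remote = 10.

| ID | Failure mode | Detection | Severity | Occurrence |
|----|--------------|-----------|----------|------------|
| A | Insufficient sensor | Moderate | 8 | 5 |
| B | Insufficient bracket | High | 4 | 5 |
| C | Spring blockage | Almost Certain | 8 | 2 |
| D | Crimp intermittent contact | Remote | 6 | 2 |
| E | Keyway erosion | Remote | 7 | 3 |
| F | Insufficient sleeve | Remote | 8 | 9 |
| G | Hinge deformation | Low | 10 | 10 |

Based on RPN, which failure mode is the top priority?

G

RPN = Severity × Occurrence × Detection:
  A: 8 × 5 × 5 = 200
  B: 4 × 5 × 4 = 80
  C: 8 × 2 × 1 = 16
  D: 6 × 2 × 10 = 120
  E: 7 × 3 × 10 = 210
  F: 8 × 9 × 10 = 720
  G: 10 × 10 × 8 = 800
Highest RPN is 800 → G.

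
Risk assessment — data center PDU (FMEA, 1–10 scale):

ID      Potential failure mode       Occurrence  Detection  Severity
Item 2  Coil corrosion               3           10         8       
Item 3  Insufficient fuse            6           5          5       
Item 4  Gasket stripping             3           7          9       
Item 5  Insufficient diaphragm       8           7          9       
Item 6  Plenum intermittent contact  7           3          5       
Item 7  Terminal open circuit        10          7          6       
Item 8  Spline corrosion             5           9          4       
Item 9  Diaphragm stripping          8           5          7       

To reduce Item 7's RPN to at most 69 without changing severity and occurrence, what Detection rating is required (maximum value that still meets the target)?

Item 7: S=6, O=10, D=7 → current RPN = 420.
Fixed product = 60. Need 60 × D ≤ 69, so D ≤ 69/60 = 1.15.
Maximum integer Detection rating = 1 (gives RPN 60; D=2 would give 120 > 69).

1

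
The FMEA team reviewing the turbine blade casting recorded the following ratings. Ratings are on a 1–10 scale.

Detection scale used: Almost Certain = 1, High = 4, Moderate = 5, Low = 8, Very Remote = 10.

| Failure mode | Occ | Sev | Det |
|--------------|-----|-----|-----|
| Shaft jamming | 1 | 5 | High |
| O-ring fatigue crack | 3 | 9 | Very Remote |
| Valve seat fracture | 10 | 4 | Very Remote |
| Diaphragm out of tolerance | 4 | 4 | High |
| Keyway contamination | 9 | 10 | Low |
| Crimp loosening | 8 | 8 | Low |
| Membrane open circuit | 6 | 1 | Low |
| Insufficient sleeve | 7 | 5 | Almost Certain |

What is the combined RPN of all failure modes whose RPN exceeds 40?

RPN = Severity × Occurrence × Detection:
  Shaft jamming: 5 × 1 × 4 = 20
  O-ring fatigue crack: 9 × 3 × 10 = 270
  Valve seat fracture: 4 × 10 × 10 = 400
  Diaphragm out of tolerance: 4 × 4 × 4 = 64
  Keyway contamination: 10 × 9 × 8 = 720
  Crimp loosening: 8 × 8 × 8 = 512
  Membrane open circuit: 1 × 6 × 8 = 48
  Insufficient sleeve: 5 × 7 × 1 = 35
RPN > 40: O-ring fatigue crack (270), Valve seat fracture (400), Diaphragm out of tolerance (64), Keyway contamination (720), Crimp loosening (512), Membrane open circuit (48).
Sum: 270 + 400 + 64 + 720 + 512 + 48 = 2014.

2014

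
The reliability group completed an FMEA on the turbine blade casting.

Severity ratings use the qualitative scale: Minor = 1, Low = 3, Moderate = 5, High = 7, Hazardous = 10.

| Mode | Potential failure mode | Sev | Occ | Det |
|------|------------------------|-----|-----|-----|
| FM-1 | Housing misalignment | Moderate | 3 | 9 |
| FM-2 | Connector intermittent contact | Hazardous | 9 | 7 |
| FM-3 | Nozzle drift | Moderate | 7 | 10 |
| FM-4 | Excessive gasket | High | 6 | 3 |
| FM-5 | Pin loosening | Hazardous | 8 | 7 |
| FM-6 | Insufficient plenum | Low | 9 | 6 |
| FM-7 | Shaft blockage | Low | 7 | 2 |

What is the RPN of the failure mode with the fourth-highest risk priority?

RPN = Severity × Occurrence × Detection:
  FM-1: 5 × 3 × 9 = 135
  FM-2: 10 × 9 × 7 = 630
  FM-3: 5 × 7 × 10 = 350
  FM-4: 7 × 6 × 3 = 126
  FM-5: 10 × 8 × 7 = 560
  FM-6: 3 × 9 × 6 = 162
  FM-7: 3 × 7 × 2 = 42
Sorted descending: 630, 560, 350, 162, 135, 126, 42.
The fourth-highest RPN is 162 (FM-6).

162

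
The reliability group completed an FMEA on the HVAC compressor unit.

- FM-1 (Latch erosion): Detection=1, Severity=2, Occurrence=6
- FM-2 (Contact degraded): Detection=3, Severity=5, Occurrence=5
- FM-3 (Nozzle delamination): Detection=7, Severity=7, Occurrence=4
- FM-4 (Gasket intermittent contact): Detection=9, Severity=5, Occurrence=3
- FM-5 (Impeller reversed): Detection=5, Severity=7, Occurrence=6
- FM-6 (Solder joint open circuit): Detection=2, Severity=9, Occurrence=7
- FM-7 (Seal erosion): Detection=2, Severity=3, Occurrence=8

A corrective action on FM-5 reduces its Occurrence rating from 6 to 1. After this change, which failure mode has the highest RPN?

FM-3

RPN = Severity × Occurrence × Detection:
  FM-1: 2 × 6 × 1 = 12
  FM-2: 5 × 5 × 3 = 75
  FM-3: 7 × 4 × 7 = 196
  FM-4: 5 × 3 × 9 = 135
  FM-5: 7 × 6 × 5 = 210
  FM-6: 9 × 7 × 2 = 126
  FM-7: 3 × 8 × 2 = 48
After action: FM-5 → 7 × 1 × 5 = 35.
Revised RPNs: FM-3=196, FM-4=135, FM-6=126, FM-2=75, FM-7=48, FM-5=35, FM-1=12.
Highest is now FM-3 (196).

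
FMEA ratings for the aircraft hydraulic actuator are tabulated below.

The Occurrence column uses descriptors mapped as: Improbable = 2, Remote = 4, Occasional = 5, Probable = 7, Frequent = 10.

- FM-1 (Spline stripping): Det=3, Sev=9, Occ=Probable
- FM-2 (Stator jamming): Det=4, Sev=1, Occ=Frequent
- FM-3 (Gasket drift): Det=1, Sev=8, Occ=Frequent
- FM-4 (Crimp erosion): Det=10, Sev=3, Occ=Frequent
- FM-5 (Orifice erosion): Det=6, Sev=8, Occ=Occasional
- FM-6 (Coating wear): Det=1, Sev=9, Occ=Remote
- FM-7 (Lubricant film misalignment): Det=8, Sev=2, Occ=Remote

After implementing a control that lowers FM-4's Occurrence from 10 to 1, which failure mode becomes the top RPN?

FM-5

RPN = Severity × Occurrence × Detection:
  FM-1: 9 × 7 × 3 = 189
  FM-2: 1 × 10 × 4 = 40
  FM-3: 8 × 10 × 1 = 80
  FM-4: 3 × 10 × 10 = 300
  FM-5: 8 × 5 × 6 = 240
  FM-6: 9 × 4 × 1 = 36
  FM-7: 2 × 4 × 8 = 64
After action: FM-4 → 3 × 1 × 10 = 30.
Revised RPNs: FM-5=240, FM-1=189, FM-3=80, FM-7=64, FM-2=40, FM-6=36, FM-4=30.
Highest is now FM-5 (240).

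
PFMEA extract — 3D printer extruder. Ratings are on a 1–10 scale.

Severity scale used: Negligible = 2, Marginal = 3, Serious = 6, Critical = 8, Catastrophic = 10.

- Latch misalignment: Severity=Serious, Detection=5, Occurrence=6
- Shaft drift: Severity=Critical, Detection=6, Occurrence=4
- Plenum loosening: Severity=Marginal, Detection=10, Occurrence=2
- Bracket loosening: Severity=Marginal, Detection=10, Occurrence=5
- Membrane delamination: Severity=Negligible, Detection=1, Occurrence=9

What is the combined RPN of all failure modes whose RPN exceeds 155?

372

RPN = Severity × Occurrence × Detection:
  Latch misalignment: 6 × 6 × 5 = 180
  Shaft drift: 8 × 4 × 6 = 192
  Plenum loosening: 3 × 2 × 10 = 60
  Bracket loosening: 3 × 5 × 10 = 150
  Membrane delamination: 2 × 9 × 1 = 18
RPN > 155: Latch misalignment (180), Shaft drift (192).
Sum: 180 + 192 = 372.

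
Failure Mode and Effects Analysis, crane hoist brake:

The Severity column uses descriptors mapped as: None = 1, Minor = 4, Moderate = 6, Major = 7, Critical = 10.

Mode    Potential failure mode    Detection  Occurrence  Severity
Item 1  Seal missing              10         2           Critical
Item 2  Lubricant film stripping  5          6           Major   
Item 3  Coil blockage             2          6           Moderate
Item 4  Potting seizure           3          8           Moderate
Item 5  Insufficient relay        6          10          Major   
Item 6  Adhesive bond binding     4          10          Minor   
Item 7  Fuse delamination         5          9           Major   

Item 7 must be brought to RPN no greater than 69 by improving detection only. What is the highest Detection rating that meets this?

1

Item 7: S=7, O=9, D=5 → current RPN = 315.
Fixed product = 63. Need 63 × D ≤ 69, so D ≤ 69/63 = 1.10.
Maximum integer Detection rating = 1 (gives RPN 63; D=2 would give 126 > 69).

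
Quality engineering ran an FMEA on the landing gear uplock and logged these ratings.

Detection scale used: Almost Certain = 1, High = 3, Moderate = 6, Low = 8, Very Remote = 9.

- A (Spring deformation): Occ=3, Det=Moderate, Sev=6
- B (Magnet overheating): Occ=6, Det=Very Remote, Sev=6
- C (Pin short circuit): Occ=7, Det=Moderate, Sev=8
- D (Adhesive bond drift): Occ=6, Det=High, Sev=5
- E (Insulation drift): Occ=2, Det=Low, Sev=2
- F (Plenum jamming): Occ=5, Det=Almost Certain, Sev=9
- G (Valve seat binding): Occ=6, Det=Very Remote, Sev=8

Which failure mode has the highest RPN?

RPN = Severity × Occurrence × Detection:
  A: 6 × 3 × 6 = 108
  B: 6 × 6 × 9 = 324
  C: 8 × 7 × 6 = 336
  D: 5 × 6 × 3 = 90
  E: 2 × 2 × 8 = 32
  F: 9 × 5 × 1 = 45
  G: 8 × 6 × 9 = 432
Highest RPN is 432 → G.

G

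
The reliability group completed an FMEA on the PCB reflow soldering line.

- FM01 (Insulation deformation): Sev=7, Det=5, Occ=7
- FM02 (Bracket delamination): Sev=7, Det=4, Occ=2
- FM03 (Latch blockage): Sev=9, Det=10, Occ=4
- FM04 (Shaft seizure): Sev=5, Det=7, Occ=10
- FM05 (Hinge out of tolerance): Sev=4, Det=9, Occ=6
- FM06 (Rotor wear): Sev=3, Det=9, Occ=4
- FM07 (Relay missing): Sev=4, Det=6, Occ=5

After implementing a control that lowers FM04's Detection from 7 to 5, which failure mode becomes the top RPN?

RPN = Severity × Occurrence × Detection:
  FM01: 7 × 7 × 5 = 245
  FM02: 7 × 2 × 4 = 56
  FM03: 9 × 4 × 10 = 360
  FM04: 5 × 10 × 7 = 350
  FM05: 4 × 6 × 9 = 216
  FM06: 3 × 4 × 9 = 108
  FM07: 4 × 5 × 6 = 120
After action: FM04 → 5 × 10 × 5 = 250.
Revised RPNs: FM03=360, FM04=250, FM01=245, FM05=216, FM07=120, FM06=108, FM02=56.
Highest is now FM03 (360).

FM03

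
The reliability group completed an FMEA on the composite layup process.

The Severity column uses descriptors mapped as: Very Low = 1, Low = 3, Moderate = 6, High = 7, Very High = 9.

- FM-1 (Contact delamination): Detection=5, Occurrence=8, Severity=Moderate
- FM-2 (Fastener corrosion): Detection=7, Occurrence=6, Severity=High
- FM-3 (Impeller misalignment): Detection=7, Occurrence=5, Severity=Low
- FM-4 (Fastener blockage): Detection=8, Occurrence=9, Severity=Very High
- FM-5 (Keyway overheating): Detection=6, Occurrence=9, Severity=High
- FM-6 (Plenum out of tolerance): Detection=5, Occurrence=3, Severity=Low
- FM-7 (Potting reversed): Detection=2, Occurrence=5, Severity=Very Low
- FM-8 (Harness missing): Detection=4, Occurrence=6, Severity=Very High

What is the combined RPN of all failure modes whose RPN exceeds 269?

RPN = Severity × Occurrence × Detection:
  FM-1: 6 × 8 × 5 = 240
  FM-2: 7 × 6 × 7 = 294
  FM-3: 3 × 5 × 7 = 105
  FM-4: 9 × 9 × 8 = 648
  FM-5: 7 × 9 × 6 = 378
  FM-6: 3 × 3 × 5 = 45
  FM-7: 1 × 5 × 2 = 10
  FM-8: 9 × 6 × 4 = 216
RPN > 269: FM-2 (294), FM-4 (648), FM-5 (378).
Sum: 294 + 648 + 378 = 1320.

1320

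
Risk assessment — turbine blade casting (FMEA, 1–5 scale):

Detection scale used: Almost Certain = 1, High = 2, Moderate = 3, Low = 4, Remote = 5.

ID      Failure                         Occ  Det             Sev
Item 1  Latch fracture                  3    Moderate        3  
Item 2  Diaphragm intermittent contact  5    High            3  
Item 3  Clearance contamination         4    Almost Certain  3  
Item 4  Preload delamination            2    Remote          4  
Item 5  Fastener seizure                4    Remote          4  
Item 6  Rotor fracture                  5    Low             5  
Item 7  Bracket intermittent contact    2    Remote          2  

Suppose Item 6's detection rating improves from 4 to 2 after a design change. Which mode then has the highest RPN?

Item 5

RPN = Severity × Occurrence × Detection:
  Item 1: 3 × 3 × 3 = 27
  Item 2: 3 × 5 × 2 = 30
  Item 3: 3 × 4 × 1 = 12
  Item 4: 4 × 2 × 5 = 40
  Item 5: 4 × 4 × 5 = 80
  Item 6: 5 × 5 × 4 = 100
  Item 7: 2 × 2 × 5 = 20
After action: Item 6 → 5 × 5 × 2 = 50.
Revised RPNs: Item 5=80, Item 6=50, Item 4=40, Item 2=30, Item 1=27, Item 7=20, Item 3=12.
Highest is now Item 5 (80).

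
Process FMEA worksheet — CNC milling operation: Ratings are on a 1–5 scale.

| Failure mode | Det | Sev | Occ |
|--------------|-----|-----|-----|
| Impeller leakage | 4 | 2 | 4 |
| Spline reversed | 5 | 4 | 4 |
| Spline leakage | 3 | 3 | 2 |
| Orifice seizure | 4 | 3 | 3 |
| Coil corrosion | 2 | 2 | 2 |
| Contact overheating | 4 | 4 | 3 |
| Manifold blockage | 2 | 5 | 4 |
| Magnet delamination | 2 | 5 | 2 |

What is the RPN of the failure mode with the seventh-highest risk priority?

RPN = Severity × Occurrence × Detection:
  Impeller leakage: 2 × 4 × 4 = 32
  Spline reversed: 4 × 4 × 5 = 80
  Spline leakage: 3 × 2 × 3 = 18
  Orifice seizure: 3 × 3 × 4 = 36
  Coil corrosion: 2 × 2 × 2 = 8
  Contact overheating: 4 × 3 × 4 = 48
  Manifold blockage: 5 × 4 × 2 = 40
  Magnet delamination: 5 × 2 × 2 = 20
Sorted descending: 80, 48, 40, 36, 32, 20, 18, 8.
The seventh-highest RPN is 18 (Spline leakage).

18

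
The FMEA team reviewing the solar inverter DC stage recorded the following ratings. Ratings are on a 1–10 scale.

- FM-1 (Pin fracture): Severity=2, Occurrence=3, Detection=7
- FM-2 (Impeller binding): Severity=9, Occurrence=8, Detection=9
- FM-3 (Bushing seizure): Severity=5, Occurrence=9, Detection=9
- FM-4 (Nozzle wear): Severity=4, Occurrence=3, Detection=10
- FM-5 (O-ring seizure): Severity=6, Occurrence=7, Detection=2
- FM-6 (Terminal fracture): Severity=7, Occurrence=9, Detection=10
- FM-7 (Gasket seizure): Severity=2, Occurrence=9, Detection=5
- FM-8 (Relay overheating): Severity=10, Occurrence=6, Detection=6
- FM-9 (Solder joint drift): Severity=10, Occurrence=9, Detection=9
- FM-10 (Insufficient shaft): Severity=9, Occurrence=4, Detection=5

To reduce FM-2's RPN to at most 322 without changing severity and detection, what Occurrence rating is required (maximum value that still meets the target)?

3

FM-2: S=9, O=8, D=9 → current RPN = 648.
Fixed product = 81. Need 81 × O ≤ 322, so O ≤ 322/81 = 3.98.
Maximum integer Occurrence rating = 3 (gives RPN 243; O=4 would give 324 > 322).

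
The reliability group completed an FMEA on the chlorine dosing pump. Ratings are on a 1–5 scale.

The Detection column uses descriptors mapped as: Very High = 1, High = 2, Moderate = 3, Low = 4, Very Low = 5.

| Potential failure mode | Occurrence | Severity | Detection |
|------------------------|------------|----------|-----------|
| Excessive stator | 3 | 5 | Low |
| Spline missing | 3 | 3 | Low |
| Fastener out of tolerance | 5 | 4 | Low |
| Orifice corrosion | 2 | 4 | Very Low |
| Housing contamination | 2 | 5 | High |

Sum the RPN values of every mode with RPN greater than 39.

180

RPN = Severity × Occurrence × Detection:
  Excessive stator: 5 × 3 × 4 = 60
  Spline missing: 3 × 3 × 4 = 36
  Fastener out of tolerance: 4 × 5 × 4 = 80
  Orifice corrosion: 4 × 2 × 5 = 40
  Housing contamination: 5 × 2 × 2 = 20
RPN > 39: Excessive stator (60), Fastener out of tolerance (80), Orifice corrosion (40).
Sum: 60 + 80 + 40 = 180.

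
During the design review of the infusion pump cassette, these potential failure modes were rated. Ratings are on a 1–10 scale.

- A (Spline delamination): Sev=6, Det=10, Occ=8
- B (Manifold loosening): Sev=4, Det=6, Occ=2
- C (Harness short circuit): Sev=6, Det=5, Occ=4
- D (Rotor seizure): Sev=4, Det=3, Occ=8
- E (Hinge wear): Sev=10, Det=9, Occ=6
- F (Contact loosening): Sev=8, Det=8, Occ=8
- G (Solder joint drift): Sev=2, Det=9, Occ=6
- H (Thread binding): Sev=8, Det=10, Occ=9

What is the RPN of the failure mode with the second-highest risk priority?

540

RPN = Severity × Occurrence × Detection:
  A: 6 × 8 × 10 = 480
  B: 4 × 2 × 6 = 48
  C: 6 × 4 × 5 = 120
  D: 4 × 8 × 3 = 96
  E: 10 × 6 × 9 = 540
  F: 8 × 8 × 8 = 512
  G: 2 × 6 × 9 = 108
  H: 8 × 9 × 10 = 720
Sorted descending: 720, 540, 512, 480, 120, 108, 96, 48.
The second-highest RPN is 540 (E).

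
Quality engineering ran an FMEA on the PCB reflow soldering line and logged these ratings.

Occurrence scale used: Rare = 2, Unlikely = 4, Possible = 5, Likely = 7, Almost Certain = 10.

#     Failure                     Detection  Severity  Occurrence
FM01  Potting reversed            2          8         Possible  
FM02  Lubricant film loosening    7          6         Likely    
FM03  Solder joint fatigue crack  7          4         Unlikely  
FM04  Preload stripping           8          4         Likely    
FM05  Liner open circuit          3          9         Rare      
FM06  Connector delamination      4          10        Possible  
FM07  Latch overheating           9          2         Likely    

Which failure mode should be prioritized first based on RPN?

FM02

RPN = Severity × Occurrence × Detection:
  FM01: 8 × 5 × 2 = 80
  FM02: 6 × 7 × 7 = 294
  FM03: 4 × 4 × 7 = 112
  FM04: 4 × 7 × 8 = 224
  FM05: 9 × 2 × 3 = 54
  FM06: 10 × 5 × 4 = 200
  FM07: 2 × 7 × 9 = 126
Highest RPN is 294 → FM02.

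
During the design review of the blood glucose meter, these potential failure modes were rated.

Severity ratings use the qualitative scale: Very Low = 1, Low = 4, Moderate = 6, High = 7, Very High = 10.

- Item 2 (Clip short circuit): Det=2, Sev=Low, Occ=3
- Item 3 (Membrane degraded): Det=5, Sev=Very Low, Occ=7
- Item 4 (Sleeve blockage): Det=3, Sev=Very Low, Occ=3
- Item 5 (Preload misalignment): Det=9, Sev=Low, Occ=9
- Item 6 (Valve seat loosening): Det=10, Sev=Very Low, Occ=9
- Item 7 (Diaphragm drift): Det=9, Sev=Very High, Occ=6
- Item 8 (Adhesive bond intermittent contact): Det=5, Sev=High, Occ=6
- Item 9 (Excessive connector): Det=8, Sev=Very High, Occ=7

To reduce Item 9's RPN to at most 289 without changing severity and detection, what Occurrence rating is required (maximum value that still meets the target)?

3

Item 9: S=10, O=7, D=8 → current RPN = 560.
Fixed product = 80. Need 80 × O ≤ 289, so O ≤ 289/80 = 3.61.
Maximum integer Occurrence rating = 3 (gives RPN 240; O=4 would give 320 > 289).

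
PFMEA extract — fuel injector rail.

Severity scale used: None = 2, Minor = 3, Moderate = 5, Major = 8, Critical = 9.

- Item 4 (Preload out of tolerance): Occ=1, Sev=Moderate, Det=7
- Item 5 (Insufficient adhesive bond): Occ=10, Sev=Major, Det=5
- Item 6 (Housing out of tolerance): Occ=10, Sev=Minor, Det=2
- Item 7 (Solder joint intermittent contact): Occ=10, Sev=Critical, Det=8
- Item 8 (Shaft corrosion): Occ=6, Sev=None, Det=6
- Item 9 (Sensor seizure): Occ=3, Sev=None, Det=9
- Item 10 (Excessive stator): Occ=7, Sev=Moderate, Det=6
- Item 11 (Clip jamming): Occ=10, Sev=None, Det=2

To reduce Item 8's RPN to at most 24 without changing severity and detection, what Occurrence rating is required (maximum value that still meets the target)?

Item 8: S=2, O=6, D=6 → current RPN = 72.
Fixed product = 12. Need 12 × O ≤ 24, so O ≤ 24/12 = 2.00.
Maximum integer Occurrence rating = 2 (gives RPN 24; O=3 would give 36 > 24).

2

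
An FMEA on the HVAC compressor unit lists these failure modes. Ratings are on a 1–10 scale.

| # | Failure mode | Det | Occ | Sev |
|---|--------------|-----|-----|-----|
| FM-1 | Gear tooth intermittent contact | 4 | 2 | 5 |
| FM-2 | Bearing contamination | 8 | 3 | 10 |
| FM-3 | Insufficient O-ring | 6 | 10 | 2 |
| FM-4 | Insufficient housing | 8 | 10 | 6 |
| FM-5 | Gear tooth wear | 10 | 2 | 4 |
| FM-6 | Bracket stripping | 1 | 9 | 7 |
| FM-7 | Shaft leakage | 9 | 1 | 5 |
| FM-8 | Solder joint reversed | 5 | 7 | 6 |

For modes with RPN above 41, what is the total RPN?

RPN = Severity × Occurrence × Detection:
  FM-1: 5 × 2 × 4 = 40
  FM-2: 10 × 3 × 8 = 240
  FM-3: 2 × 10 × 6 = 120
  FM-4: 6 × 10 × 8 = 480
  FM-5: 4 × 2 × 10 = 80
  FM-6: 7 × 9 × 1 = 63
  FM-7: 5 × 1 × 9 = 45
  FM-8: 6 × 7 × 5 = 210
RPN > 41: FM-2 (240), FM-3 (120), FM-4 (480), FM-5 (80), FM-6 (63), FM-7 (45), FM-8 (210).
Sum: 240 + 120 + 480 + 80 + 63 + 45 + 210 = 1238.

1238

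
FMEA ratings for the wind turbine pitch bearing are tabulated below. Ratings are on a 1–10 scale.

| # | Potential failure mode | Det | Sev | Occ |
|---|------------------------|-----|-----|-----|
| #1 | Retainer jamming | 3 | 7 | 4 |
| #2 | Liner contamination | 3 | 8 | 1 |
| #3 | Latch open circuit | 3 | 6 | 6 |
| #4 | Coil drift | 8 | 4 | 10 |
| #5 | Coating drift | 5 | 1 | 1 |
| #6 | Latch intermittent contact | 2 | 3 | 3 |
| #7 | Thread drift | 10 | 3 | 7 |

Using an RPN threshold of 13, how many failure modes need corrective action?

RPN = Severity × Occurrence × Detection:
  #1: 7 × 4 × 3 = 84
  #2: 8 × 1 × 3 = 24
  #3: 6 × 6 × 3 = 108
  #4: 4 × 10 × 8 = 320
  #5: 1 × 1 × 5 = 5
  #6: 3 × 3 × 2 = 18
  #7: 3 × 7 × 10 = 210
Modes with RPN ≥ 13: #1 (84), #2 (24), #3 (108), #4 (320), #6 (18), #7 (210) → 6.

6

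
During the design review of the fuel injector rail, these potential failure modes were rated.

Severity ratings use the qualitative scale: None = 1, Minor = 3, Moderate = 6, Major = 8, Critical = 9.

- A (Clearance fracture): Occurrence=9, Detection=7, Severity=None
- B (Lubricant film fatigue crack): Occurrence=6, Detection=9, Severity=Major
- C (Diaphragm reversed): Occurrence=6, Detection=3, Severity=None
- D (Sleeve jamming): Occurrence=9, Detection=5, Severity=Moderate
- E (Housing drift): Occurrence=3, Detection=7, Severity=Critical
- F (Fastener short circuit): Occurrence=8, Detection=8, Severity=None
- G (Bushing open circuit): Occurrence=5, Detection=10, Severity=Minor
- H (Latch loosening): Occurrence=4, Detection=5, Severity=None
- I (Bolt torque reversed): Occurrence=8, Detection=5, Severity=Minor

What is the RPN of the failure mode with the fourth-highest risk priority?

150

RPN = Severity × Occurrence × Detection:
  A: 1 × 9 × 7 = 63
  B: 8 × 6 × 9 = 432
  C: 1 × 6 × 3 = 18
  D: 6 × 9 × 5 = 270
  E: 9 × 3 × 7 = 189
  F: 1 × 8 × 8 = 64
  G: 3 × 5 × 10 = 150
  H: 1 × 4 × 5 = 20
  I: 3 × 8 × 5 = 120
Sorted descending: 432, 270, 189, 150, 120, 64, 63, 20, 18.
The fourth-highest RPN is 150 (G).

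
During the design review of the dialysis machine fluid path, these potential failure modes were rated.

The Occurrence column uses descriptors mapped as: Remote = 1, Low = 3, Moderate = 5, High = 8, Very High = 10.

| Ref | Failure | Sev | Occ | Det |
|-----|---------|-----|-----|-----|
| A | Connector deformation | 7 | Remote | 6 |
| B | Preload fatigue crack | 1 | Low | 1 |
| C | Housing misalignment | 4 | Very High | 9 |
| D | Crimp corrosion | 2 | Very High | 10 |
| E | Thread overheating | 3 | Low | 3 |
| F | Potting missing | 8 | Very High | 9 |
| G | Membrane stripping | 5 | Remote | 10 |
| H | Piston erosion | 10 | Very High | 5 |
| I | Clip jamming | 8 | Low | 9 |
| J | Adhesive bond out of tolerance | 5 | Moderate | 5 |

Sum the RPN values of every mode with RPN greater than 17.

RPN = Severity × Occurrence × Detection:
  A: 7 × 1 × 6 = 42
  B: 1 × 3 × 1 = 3
  C: 4 × 10 × 9 = 360
  D: 2 × 10 × 10 = 200
  E: 3 × 3 × 3 = 27
  F: 8 × 10 × 9 = 720
  G: 5 × 1 × 10 = 50
  H: 10 × 10 × 5 = 500
  I: 8 × 3 × 9 = 216
  J: 5 × 5 × 5 = 125
RPN > 17: A (42), C (360), D (200), E (27), F (720), G (50), H (500), I (216), J (125).
Sum: 42 + 360 + 200 + 27 + 720 + 50 + 500 + 216 + 125 = 2240.

2240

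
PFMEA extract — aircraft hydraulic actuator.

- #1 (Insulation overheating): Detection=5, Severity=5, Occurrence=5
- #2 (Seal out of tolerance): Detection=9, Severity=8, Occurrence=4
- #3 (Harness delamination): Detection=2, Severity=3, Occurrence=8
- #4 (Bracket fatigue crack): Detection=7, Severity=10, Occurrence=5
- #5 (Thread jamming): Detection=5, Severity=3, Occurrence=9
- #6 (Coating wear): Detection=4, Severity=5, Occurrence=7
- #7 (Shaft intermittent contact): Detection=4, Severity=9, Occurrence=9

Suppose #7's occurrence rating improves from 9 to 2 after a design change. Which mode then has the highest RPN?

RPN = Severity × Occurrence × Detection:
  #1: 5 × 5 × 5 = 125
  #2: 8 × 4 × 9 = 288
  #3: 3 × 8 × 2 = 48
  #4: 10 × 5 × 7 = 350
  #5: 3 × 9 × 5 = 135
  #6: 5 × 7 × 4 = 140
  #7: 9 × 9 × 4 = 324
After action: #7 → 9 × 2 × 4 = 72.
Revised RPNs: #4=350, #2=288, #6=140, #5=135, #1=125, #7=72, #3=48.
Highest is now #4 (350).

#4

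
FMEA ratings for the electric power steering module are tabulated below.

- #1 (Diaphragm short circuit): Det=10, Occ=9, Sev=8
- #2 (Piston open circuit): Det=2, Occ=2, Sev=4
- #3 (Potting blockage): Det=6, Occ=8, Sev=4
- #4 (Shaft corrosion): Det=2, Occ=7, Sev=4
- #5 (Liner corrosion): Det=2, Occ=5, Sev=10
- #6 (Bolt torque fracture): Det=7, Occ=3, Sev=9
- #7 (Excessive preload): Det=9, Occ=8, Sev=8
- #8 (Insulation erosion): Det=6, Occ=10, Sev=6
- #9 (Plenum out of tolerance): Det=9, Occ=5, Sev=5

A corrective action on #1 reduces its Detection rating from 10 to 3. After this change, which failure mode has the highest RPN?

#7

RPN = Severity × Occurrence × Detection:
  #1: 8 × 9 × 10 = 720
  #2: 4 × 2 × 2 = 16
  #3: 4 × 8 × 6 = 192
  #4: 4 × 7 × 2 = 56
  #5: 10 × 5 × 2 = 100
  #6: 9 × 3 × 7 = 189
  #7: 8 × 8 × 9 = 576
  #8: 6 × 10 × 6 = 360
  #9: 5 × 5 × 9 = 225
After action: #1 → 8 × 9 × 3 = 216.
Revised RPNs: #7=576, #8=360, #9=225, #1=216, #3=192, #6=189, #5=100, #4=56, #2=16.
Highest is now #7 (576).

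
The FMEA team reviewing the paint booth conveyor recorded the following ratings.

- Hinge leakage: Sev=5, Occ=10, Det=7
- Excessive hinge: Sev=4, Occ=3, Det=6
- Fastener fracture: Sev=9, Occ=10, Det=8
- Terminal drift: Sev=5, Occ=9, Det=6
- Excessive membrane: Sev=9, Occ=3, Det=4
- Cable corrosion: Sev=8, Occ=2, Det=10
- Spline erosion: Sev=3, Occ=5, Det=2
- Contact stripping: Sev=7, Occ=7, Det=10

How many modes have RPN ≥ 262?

RPN = Severity × Occurrence × Detection:
  Hinge leakage: 5 × 10 × 7 = 350
  Excessive hinge: 4 × 3 × 6 = 72
  Fastener fracture: 9 × 10 × 8 = 720
  Terminal drift: 5 × 9 × 6 = 270
  Excessive membrane: 9 × 3 × 4 = 108
  Cable corrosion: 8 × 2 × 10 = 160
  Spline erosion: 3 × 5 × 2 = 30
  Contact stripping: 7 × 7 × 10 = 490
Modes with RPN ≥ 262: Hinge leakage (350), Fastener fracture (720), Terminal drift (270), Contact stripping (490) → 4.

4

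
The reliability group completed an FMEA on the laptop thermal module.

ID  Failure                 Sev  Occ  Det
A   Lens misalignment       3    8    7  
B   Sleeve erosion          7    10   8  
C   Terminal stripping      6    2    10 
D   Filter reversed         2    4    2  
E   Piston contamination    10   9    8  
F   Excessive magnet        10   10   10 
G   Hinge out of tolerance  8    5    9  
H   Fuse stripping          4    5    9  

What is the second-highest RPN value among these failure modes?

720

RPN = Severity × Occurrence × Detection:
  A: 3 × 8 × 7 = 168
  B: 7 × 10 × 8 = 560
  C: 6 × 2 × 10 = 120
  D: 2 × 4 × 2 = 16
  E: 10 × 9 × 8 = 720
  F: 10 × 10 × 10 = 1000
  G: 8 × 5 × 9 = 360
  H: 4 × 5 × 9 = 180
Sorted descending: 1000, 720, 560, 360, 180, 168, 120, 16.
The second-highest RPN is 720 (E).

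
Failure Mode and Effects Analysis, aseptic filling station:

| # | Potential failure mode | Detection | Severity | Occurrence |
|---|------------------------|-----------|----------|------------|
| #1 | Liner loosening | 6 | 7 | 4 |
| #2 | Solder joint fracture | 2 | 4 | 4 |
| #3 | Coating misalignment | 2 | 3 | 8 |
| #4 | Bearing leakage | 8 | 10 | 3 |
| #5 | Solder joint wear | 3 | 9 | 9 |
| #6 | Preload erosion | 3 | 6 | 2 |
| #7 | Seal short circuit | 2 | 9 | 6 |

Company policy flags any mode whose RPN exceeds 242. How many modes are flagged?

1

RPN = Severity × Occurrence × Detection:
  #1: 7 × 4 × 6 = 168
  #2: 4 × 4 × 2 = 32
  #3: 3 × 8 × 2 = 48
  #4: 10 × 3 × 8 = 240
  #5: 9 × 9 × 3 = 243
  #6: 6 × 2 × 3 = 36
  #7: 9 × 6 × 2 = 108
Modes with RPN > 242: #5 (243) → 1.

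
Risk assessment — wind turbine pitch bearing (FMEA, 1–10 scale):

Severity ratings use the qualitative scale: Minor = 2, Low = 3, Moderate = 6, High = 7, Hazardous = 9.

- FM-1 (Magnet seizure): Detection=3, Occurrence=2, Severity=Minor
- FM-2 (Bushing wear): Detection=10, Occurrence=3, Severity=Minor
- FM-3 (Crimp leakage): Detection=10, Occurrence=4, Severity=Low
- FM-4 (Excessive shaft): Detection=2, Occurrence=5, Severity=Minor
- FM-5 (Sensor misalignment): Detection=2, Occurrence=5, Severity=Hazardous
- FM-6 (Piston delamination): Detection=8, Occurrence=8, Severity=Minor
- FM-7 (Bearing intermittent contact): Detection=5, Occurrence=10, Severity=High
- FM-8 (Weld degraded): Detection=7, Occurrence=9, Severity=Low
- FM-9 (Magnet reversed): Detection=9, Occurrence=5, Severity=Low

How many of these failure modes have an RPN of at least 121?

4

RPN = Severity × Occurrence × Detection:
  FM-1: 2 × 2 × 3 = 12
  FM-2: 2 × 3 × 10 = 60
  FM-3: 3 × 4 × 10 = 120
  FM-4: 2 × 5 × 2 = 20
  FM-5: 9 × 5 × 2 = 90
  FM-6: 2 × 8 × 8 = 128
  FM-7: 7 × 10 × 5 = 350
  FM-8: 3 × 9 × 7 = 189
  FM-9: 3 × 5 × 9 = 135
Modes with RPN ≥ 121: FM-6 (128), FM-7 (350), FM-8 (189), FM-9 (135) → 4.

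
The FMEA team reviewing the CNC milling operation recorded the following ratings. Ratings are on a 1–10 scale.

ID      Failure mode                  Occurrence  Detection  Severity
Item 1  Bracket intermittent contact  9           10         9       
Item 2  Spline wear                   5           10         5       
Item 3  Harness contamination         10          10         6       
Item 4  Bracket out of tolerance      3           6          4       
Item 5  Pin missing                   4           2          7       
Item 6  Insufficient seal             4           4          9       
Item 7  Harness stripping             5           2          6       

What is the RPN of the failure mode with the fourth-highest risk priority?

144

RPN = Severity × Occurrence × Detection:
  Item 1: 9 × 9 × 10 = 810
  Item 2: 5 × 5 × 10 = 250
  Item 3: 6 × 10 × 10 = 600
  Item 4: 4 × 3 × 6 = 72
  Item 5: 7 × 4 × 2 = 56
  Item 6: 9 × 4 × 4 = 144
  Item 7: 6 × 5 × 2 = 60
Sorted descending: 810, 600, 250, 144, 72, 60, 56.
The fourth-highest RPN is 144 (Item 6).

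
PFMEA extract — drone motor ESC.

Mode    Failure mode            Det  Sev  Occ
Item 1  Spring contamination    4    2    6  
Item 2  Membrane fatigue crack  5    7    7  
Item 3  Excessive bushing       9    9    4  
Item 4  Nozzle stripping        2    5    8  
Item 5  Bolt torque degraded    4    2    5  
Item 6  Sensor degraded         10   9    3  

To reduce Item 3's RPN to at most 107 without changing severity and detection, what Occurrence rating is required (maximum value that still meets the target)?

Item 3: S=9, O=4, D=9 → current RPN = 324.
Fixed product = 81. Need 81 × O ≤ 107, so O ≤ 107/81 = 1.32.
Maximum integer Occurrence rating = 1 (gives RPN 81; O=2 would give 162 > 107).

1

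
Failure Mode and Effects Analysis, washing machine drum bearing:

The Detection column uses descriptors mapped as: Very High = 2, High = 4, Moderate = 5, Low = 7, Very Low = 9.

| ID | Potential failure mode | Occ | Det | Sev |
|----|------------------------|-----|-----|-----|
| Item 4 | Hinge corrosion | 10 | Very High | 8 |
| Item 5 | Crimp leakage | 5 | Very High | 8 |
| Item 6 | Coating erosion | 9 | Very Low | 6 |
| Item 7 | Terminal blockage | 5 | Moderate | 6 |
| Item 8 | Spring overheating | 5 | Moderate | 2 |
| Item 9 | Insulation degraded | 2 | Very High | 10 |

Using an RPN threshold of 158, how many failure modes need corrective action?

RPN = Severity × Occurrence × Detection:
  Item 4: 8 × 10 × 2 = 160
  Item 5: 8 × 5 × 2 = 80
  Item 6: 6 × 9 × 9 = 486
  Item 7: 6 × 5 × 5 = 150
  Item 8: 2 × 5 × 5 = 50
  Item 9: 10 × 2 × 2 = 40
Modes with RPN ≥ 158: Item 4 (160), Item 6 (486) → 2.

2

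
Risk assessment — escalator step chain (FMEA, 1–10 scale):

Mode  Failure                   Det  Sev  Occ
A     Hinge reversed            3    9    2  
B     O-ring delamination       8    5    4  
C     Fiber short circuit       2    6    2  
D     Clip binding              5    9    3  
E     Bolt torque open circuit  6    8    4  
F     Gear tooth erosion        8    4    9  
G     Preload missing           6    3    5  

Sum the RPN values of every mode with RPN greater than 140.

RPN = Severity × Occurrence × Detection:
  A: 9 × 2 × 3 = 54
  B: 5 × 4 × 8 = 160
  C: 6 × 2 × 2 = 24
  D: 9 × 3 × 5 = 135
  E: 8 × 4 × 6 = 192
  F: 4 × 9 × 8 = 288
  G: 3 × 5 × 6 = 90
RPN > 140: B (160), E (192), F (288).
Sum: 160 + 192 + 288 = 640.

640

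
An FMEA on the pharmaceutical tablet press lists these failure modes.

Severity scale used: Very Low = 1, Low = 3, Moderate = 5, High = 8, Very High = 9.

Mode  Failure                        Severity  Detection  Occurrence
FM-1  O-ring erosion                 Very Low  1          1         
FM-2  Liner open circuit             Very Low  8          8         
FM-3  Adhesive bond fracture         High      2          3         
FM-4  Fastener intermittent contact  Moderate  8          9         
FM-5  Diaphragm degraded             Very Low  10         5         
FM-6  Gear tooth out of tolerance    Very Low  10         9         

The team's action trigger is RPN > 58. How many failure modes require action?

3

RPN = Severity × Occurrence × Detection:
  FM-1: 1 × 1 × 1 = 1
  FM-2: 1 × 8 × 8 = 64
  FM-3: 8 × 3 × 2 = 48
  FM-4: 5 × 9 × 8 = 360
  FM-5: 1 × 5 × 10 = 50
  FM-6: 1 × 9 × 10 = 90
Modes with RPN > 58: FM-2 (64), FM-4 (360), FM-6 (90) → 3.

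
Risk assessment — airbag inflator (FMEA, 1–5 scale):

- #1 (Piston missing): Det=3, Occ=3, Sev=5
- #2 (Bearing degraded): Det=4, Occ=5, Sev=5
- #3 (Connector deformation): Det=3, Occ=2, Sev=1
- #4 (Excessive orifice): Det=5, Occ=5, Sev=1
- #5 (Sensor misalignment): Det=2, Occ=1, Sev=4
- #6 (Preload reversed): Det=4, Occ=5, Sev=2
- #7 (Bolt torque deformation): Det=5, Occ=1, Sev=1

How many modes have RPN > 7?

RPN = Severity × Occurrence × Detection:
  #1: 5 × 3 × 3 = 45
  #2: 5 × 5 × 4 = 100
  #3: 1 × 2 × 3 = 6
  #4: 1 × 5 × 5 = 25
  #5: 4 × 1 × 2 = 8
  #6: 2 × 5 × 4 = 40
  #7: 1 × 1 × 5 = 5
Modes with RPN > 7: #1 (45), #2 (100), #4 (25), #5 (8), #6 (40) → 5.

5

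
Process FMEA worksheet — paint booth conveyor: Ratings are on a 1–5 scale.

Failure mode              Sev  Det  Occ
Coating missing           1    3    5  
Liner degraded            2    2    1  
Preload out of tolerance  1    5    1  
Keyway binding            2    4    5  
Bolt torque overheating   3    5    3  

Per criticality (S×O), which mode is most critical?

Criticality = Severity × Occurrence:
  Coating missing: 1 × 5 = 5
  Liner degraded: 2 × 1 = 2
  Preload out of tolerance: 1 × 1 = 1
  Keyway binding: 2 × 5 = 10
  Bolt torque overheating: 3 × 3 = 9
Highest criticality is 10 → Keyway binding.

Keyway binding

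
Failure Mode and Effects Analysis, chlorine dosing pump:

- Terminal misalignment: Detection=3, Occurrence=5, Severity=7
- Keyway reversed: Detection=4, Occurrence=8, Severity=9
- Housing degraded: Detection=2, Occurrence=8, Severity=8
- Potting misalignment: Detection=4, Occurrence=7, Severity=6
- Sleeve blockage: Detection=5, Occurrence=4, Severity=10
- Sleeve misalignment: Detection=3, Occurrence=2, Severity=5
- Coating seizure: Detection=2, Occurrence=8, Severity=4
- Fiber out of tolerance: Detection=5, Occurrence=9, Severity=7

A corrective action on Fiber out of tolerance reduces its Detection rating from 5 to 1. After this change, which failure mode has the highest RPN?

Keyway reversed

RPN = Severity × Occurrence × Detection:
  Terminal misalignment: 7 × 5 × 3 = 105
  Keyway reversed: 9 × 8 × 4 = 288
  Housing degraded: 8 × 8 × 2 = 128
  Potting misalignment: 6 × 7 × 4 = 168
  Sleeve blockage: 10 × 4 × 5 = 200
  Sleeve misalignment: 5 × 2 × 3 = 30
  Coating seizure: 4 × 8 × 2 = 64
  Fiber out of tolerance: 7 × 9 × 5 = 315
After action: Fiber out of tolerance → 7 × 9 × 1 = 63.
Revised RPNs: Keyway reversed=288, Sleeve blockage=200, Potting misalignment=168, Housing degraded=128, Terminal misalignment=105, Coating seizure=64, Fiber out of tolerance=63, Sleeve misalignment=30.
Highest is now Keyway reversed (288).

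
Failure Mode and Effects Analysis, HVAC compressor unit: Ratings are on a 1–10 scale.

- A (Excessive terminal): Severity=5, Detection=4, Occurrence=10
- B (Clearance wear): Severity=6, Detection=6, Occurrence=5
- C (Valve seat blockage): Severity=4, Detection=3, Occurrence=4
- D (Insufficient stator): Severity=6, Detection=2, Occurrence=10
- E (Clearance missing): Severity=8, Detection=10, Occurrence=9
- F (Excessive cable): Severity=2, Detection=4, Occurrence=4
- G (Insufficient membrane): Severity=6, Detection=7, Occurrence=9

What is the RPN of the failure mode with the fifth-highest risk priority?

120

RPN = Severity × Occurrence × Detection:
  A: 5 × 10 × 4 = 200
  B: 6 × 5 × 6 = 180
  C: 4 × 4 × 3 = 48
  D: 6 × 10 × 2 = 120
  E: 8 × 9 × 10 = 720
  F: 2 × 4 × 4 = 32
  G: 6 × 9 × 7 = 378
Sorted descending: 720, 378, 200, 180, 120, 48, 32.
The fifth-highest RPN is 120 (D).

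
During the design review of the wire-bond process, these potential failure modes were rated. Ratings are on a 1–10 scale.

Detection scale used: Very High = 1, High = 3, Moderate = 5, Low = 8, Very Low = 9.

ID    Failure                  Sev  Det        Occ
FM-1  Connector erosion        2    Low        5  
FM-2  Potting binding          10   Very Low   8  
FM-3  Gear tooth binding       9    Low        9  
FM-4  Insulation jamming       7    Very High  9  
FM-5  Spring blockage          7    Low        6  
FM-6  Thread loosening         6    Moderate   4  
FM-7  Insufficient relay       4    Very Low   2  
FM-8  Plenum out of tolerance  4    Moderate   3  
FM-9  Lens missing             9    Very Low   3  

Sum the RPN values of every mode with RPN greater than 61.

2282

RPN = Severity × Occurrence × Detection:
  FM-1: 2 × 5 × 8 = 80
  FM-2: 10 × 8 × 9 = 720
  FM-3: 9 × 9 × 8 = 648
  FM-4: 7 × 9 × 1 = 63
  FM-5: 7 × 6 × 8 = 336
  FM-6: 6 × 4 × 5 = 120
  FM-7: 4 × 2 × 9 = 72
  FM-8: 4 × 3 × 5 = 60
  FM-9: 9 × 3 × 9 = 243
RPN > 61: FM-1 (80), FM-2 (720), FM-3 (648), FM-4 (63), FM-5 (336), FM-6 (120), FM-7 (72), FM-9 (243).
Sum: 80 + 720 + 648 + 63 + 336 + 120 + 72 + 243 = 2282.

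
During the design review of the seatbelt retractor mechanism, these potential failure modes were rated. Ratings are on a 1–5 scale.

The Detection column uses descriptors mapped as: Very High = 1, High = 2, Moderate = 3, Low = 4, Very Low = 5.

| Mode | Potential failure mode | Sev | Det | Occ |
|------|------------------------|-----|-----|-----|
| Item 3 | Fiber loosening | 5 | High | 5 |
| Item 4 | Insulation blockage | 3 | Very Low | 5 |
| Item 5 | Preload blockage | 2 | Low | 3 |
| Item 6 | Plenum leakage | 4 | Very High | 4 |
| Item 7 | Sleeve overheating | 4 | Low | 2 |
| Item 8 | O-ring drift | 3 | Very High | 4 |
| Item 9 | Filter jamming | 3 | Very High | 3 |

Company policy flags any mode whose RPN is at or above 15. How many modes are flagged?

5

RPN = Severity × Occurrence × Detection:
  Item 3: 5 × 5 × 2 = 50
  Item 4: 3 × 5 × 5 = 75
  Item 5: 2 × 3 × 4 = 24
  Item 6: 4 × 4 × 1 = 16
  Item 7: 4 × 2 × 4 = 32
  Item 8: 3 × 4 × 1 = 12
  Item 9: 3 × 3 × 1 = 9
Modes with RPN ≥ 15: Item 3 (50), Item 4 (75), Item 5 (24), Item 6 (16), Item 7 (32) → 5.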